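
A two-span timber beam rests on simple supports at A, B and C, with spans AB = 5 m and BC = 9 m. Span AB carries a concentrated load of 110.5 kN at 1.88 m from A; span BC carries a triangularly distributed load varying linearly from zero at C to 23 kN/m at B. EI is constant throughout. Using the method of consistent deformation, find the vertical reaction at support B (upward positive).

Insert a hinge at B; M_B is the redundant, and each span becomes simply supported.
End slopes at the hinge B, treating each span as simply supported:
  span AB: point load 110.5 at a = 1.88: Pab(L + a)/(6LEI) = 148.6/EI
  span BC: triangular load, peak 23: w₀L³/(45EI) = 372.6/EI
  relative rotation θ_0 = (148.6 + 372.6)/EI = 521.2/EI
A unit hogging moment at B produces rotation L₁/(3EI) + L₂/(3EI) = 4.667/EI.
Slope continuity at B: θ_0 = M_B·4.667/EI, so M_B = 521.2/4.667 = 111.7 kN·m (hogging).
Span AB, ΣM about A with M_B applied at B: R_B^{AB}·5 = 207.7 + 111.7, so R_B^{AB} = 63.89 kN and R_A = 110.5 − 63.89 = 46.61 kN.
Span BC, ΣM about C: R_B^{BC}·9 = 621 + 111.7, so R_B^{BC} = 81.41 kN and R_C = 103.5 − 81.41 = 22.09 kN.
R_B = 63.89 + 81.41 = 145.3 kN.

R_B = 145.3 kN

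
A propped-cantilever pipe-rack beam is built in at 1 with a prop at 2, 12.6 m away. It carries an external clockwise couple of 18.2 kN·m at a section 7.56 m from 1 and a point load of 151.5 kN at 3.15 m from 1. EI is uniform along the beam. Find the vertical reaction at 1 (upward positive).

Release the roller at 2. Primary structure: cantilever fixed at 1.
Downward deflection at the released point 2 due to the loads:
  clockwise couple 18.2 at a = 7.56: M₀a(2L − a)/(2EI) = 1214/EI
  point load 151.5 at a = 3.15: Pa²(3L − a)/(6EI) = 8681/EI
  δ_0 = 9895/EI
Flexibility coefficient — unit upward force at 2: δ_{22} = L³/(3EI) = 666.8/EI.
Compatibility at 2: δ_0 − R_2·δ_{22} = 0, so R_2 = 9895/666.8 = 14.84 kN.
Vertical equilibrium: R_1 = ΣP − R_2 = 151.5 − 14.84 = 136.7 kN.

R_1 = 136.7 kN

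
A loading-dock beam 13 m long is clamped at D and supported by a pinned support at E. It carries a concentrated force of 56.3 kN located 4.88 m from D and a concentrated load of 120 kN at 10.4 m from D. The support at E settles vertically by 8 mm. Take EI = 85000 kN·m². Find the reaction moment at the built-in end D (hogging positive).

Take the reaction at E as the redundant and release it; the primary structure is a cantilever fixed at D.
Primary-structure tip deflection at E by superposition:
  point load 56.3 at a = 4.88: Pa²(3L − a)/(6EI) = 7624/EI
  point load 120 at a = 10.4: Pa²(3L − a)/(6EI) = 61868/EI
  δ_0 = 69492/EI
Tip deflection under a unit load at E: L³/(3EI) = 732.3/EI.
With EI = 85000 kN·m²: δ_0 = 0.81755 m and δ_{EE} = 0.008616 m/kN.
Compatibility — the beam at E must follow the support down by 0.008 m: δ_0 − R_E·δ_{EE} = 0.008, so R_E = (0.81755 − 0.008)/0.008616 = 93.96 kN.
Moment equilibrium about D: M_D = Σ(load moments about D) − R_E·L = 1523 − 93.96×13 = 301.2 kN·m.

M_D = 301.2 kN·m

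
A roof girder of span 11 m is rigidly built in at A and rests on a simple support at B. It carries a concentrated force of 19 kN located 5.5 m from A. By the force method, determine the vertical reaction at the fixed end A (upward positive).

Take the reaction at B as the redundant and release it; the primary structure is a cantilever fixed at A.
Deflection at B on the released cantilever, summing each load's contribution:
  point load 19 at a = 5.5: Pa²(3L − a)/(6EI) = 2634/EI
Flexibility coefficient — unit upward force at B: δ_{BB} = L³/(3EI) = 443.7/EI.
The prop prevents deflection at B: R_B = δ_0/δ_{BB} = 2634/443.7 = 5.938 kN.
Vertical equilibrium: R_A = ΣP − R_B = 19 − 5.938 = 13.06 kN.

R_A = 13.06 kN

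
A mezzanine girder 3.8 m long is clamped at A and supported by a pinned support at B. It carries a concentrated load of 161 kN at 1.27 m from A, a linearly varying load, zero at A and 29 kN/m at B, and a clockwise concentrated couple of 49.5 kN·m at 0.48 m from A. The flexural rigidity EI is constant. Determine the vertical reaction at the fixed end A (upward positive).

Remove the prop at B; the released (primary) structure is a cantilever built in at A.
Primary-structure tip deflection at B by superposition:
  point load 161 at a = 1.27: Pa²(3L − a)/(6EI) = 438.4/EI
  triangular load, peak 29 at the free end: 11w₀L⁴/(120EI) = 554.3/EI
  clockwise couple 49.5 at a = 0.48: M₀a(2L − a)/(2EI) = 84.59/EI
  δ_0 = 1077/EI
Tip deflection under a unit load at B: L³/(3EI) = 18.29/EI.
Compatibility at B: δ_0 − R_B·δ_{BB} = 0, so R_B = 1077/18.29 = 58.9 kN.
Vertical equilibrium: R_A = ΣP − R_B = 216.1 − 58.9 = 157.2 kN.

R_A = 157.2 kN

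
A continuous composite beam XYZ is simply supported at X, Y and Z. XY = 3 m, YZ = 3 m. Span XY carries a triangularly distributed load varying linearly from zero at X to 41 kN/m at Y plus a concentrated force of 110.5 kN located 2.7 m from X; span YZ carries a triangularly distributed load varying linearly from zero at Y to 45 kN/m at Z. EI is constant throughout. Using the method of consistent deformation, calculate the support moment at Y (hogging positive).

Take M_Y as the redundant. Released structure: two simple spans XY and YZ with a hinge at Y.
Discontinuity in slope at Y on the released structure — sum the simple-span end rotations:
  span XY: triangular load, peak 41: w₀L³/(45EI) = 24.6/EI
  span XY: point load 110.5 at a = 2.7: Pab(L + a)/(6LEI) = 28.34/EI
  span YZ: triangular load, peak 45: 7w₀L³/(360EI) = 23.62/EI
  relative rotation θ_0 = (52.94 + 23.62)/EI = 76.57/EI
A unit hogging moment at Y produces rotation L₁/(3EI) + L₂/(3EI) = 2/EI.
Slope continuity at Y: θ_0 = M_Y·2/EI, so M_Y = 76.57/2 = 38.28 kN·m (hogging).

M_Y = 38.28 kN·m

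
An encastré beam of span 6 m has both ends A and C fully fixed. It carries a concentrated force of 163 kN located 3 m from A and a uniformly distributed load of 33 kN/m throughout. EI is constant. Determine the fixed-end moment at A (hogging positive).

Take the two fixed-end moments M_A, M_C as redundants; the released structure is the simple span AC.
On the primary (simply-supported) span, the end slopes from the loading are:
  at A: point load 163 at a = 3: Pab(L + b)/(6LEI) = 366.8/EI
  at C: point load 163 at a = 3: Pab(L + a)/(6LEI) = 366.8/EI
  at A: UDL 33: wL³/(24EI) = 297/EI
  at C: UDL 33: wL³/(24EI) = 297/EI
  θ_A0 = 663.8/EI,  θ_C0 = 663.8/EI
Flexibility coefficients: a unit moment at one end gives L/(3EI) there and L/(6EI) at the far end, so f₁₁ = f₂₂ = 2/EI and f₁₂ = f₂₁ = 1/EI.
Compatibility — zero rotation at each built-in end:
  2 M_A + 1 M_C = 663.8
  1 M_A + 2 M_C = 663.8
Solving the pair gives M_A = 221.2 kN·m and M_C = 221.2 kN·m (hogging).

M_A = 221.2 kN·m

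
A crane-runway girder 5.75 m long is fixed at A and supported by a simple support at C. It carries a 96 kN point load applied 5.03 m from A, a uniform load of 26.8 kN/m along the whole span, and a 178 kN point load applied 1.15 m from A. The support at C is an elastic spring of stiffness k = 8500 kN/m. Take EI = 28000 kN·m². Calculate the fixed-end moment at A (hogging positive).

Remove the prop at C; the released (primary) structure is a cantilever built in at A.
Primary-structure tip deflection at C by superposition:
  point load 96 at a = 5.03: Pa²(3L − a)/(6EI) = 4947/EI
  UDL 26.8: wL⁴/(8EI) = 3662/EI
  point load 178 at a = 1.15: Pa²(3L − a)/(6EI) = 631.7/EI
  δ_0 = 9240/EI
Flexibility coefficient — unit upward force at C: δ_{CC} = L³/(3EI) = 63.37/EI.
With EI = 28000 kN·m²: δ_0 = 0.33002 m and δ_{CC} = 0.002263 m/kN.
Compatibility — the spring shortens by R_C/k under the reaction it provides: δ_0 − R_C·δ_{CC} = R_C/k. With 1/k = 0.000118 m/kN, R_C = δ_0 / (δ_{CC} + 1/k) = 0.33002 / (0.002263 + 0.000118) = 138.6 kN.
Moment equilibrium about A: M_A = Σ(load moments about A) − R_C·L = 1131 − 138.6×5.75 = 333.6 kN·m.

M_A = 333.6 kN·m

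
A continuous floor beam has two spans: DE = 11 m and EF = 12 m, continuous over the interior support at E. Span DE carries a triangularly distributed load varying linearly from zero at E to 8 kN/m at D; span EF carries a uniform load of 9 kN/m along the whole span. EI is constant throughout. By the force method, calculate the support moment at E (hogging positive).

M_E = 111.5 kN·m

Insert a hinge at E; M_E is the redundant, and each span becomes simply supported.
End slopes at the hinge E, treating each span as simply supported:
  span DE: triangular load, peak 8: 7w₀L³/(360EI) = 207/EI
  span EF: UDL 9: wL³/(24EI) = 648/EI
  relative rotation θ_0 = (207 + 648)/EI = 855/EI
A unit hogging moment at E produces rotation L₁/(3EI) + L₂/(3EI) = 7.667/EI.
Compatibility: M_E·(L₁+L₂)/(3EI) = θ_0, giving M_E = 111.5 kN·m (hogging).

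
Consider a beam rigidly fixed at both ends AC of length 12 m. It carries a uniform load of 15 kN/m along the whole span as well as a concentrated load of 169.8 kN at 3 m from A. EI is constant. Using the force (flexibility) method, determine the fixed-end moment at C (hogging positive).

M_C = 275.5 kN·m

Take the two fixed-end moments M_A, M_C as redundants; the released structure is the simple span AC.
End rotations of the released simple span under the applied load (×1/EI):
  at A: UDL 15: wL³/(24EI) = 1080/EI
  at C: UDL 15: wL³/(24EI) = 1080/EI
  at A: point load 169.8 at a = 3: Pab(L + b)/(6LEI) = 1337/EI
  at C: point load 169.8 at a = 3: Pab(L + a)/(6LEI) = 955.1/EI
  θ_A0 = 2417/EI,  θ_C0 = 2035/EI
Flexibility coefficients: a unit moment at one end gives L/(3EI) there and L/(6EI) at the far end, so f₁₁ = f₂₂ = 4/EI and f₁₂ = f₂₁ = 2/EI.
Compatibility — zero rotation at each built-in end:
  4 M_A + 2 M_C = 2417
  2 M_A + 4 M_C = 2035
Solving the pair gives M_A = 466.5 kN·m and M_C = 275.5 kN·m (hogging).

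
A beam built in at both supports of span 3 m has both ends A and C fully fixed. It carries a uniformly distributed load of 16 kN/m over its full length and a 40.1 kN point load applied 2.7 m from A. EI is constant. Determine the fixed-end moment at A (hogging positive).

M_A = 13.08 kN·m

Release both end moments; the primary structure is a simply-supported span AC with redundants M_A and M_C.
End rotations of the released simple span under the applied load (×1/EI):
  at A: UDL 16: wL³/(24EI) = 18/EI
  at C: UDL 16: wL³/(24EI) = 18/EI
  at A: point load 40.1 at a = 2.7: Pab(L + b)/(6LEI) = 5.955/EI
  at C: point load 40.1 at a = 2.7: Pab(L + a)/(6LEI) = 10.29/EI
  θ_A0 = 23.95/EI,  θ_C0 = 28.29/EI
Flexibility coefficients: a unit moment at one end gives L/(3EI) there and L/(6EI) at the far end, so f₁₁ = f₂₂ = 1/EI and f₁₂ = f₂₁ = 0.5/EI.
Compatibility — zero rotation at each built-in end:
  1 M_A + 0.5 M_C = 23.95
  0.5 M_A + 1 M_C = 28.29
Solving the pair gives M_A = 13.08 kN·m and M_C = 21.74 kN·m (hogging).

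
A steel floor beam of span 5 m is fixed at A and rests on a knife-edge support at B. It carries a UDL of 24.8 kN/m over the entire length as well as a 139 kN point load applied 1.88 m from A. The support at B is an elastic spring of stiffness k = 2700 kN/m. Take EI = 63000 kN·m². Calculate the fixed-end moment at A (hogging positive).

M_A = 339.6 kN·m

Remove the prop at B; the released (primary) structure is a cantilever built in at A.
Primary-structure tip deflection at B by superposition:
  UDL 24.8: wL⁴/(8EI) = 1938/EI
  point load 139 at a = 1.88: Pa²(3L − a)/(6EI) = 1074/EI
  δ_0 = 3012/EI
Flexibility coefficient — unit upward force at B: δ_{BB} = L³/(3EI) = 41.67/EI.
With EI = 63000 kN·m²: δ_0 = 0.047806 m and δ_{BB} = 0.000661 m/kN.
Compatibility — the spring shortens by R_B/k under the reaction it provides: δ_0 − R_B·δ_{BB} = R_B/k. With 1/k = 0.00037 m/kN, R_B = δ_0 / (δ_{BB} + 1/k) = 0.047806 / (0.000661 + 0.00037) = 46.33 kN.
Moment equilibrium about A: M_A = Σ(load moments about A) − R_B·L = 571.3 − 46.33×5 = 339.6 kN·m.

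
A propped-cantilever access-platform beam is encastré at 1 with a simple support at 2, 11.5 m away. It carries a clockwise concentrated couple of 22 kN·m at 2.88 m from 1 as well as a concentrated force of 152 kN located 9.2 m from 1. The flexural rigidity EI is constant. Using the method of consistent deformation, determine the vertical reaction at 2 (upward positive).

Take the reaction at 2 as the redundant and release it; the primary structure is a cantilever fixed at 1.
Primary-structure tip deflection at 2 by superposition:
  clockwise couple 22 at a = 2.88: M₀a(2L − a)/(2EI) = 637.4/EI
  point load 152 at a = 9.2: Pa²(3L − a)/(6EI) = 54249/EI
  δ_0 = 54886/EI
Tip deflection under a unit load at 2: L³/(3EI) = 507/EI.
The prop prevents deflection at 2: R_2 = δ_0/δ_{22} = 54886/507 = 108.3 kN.

R_2 = 108.3 kN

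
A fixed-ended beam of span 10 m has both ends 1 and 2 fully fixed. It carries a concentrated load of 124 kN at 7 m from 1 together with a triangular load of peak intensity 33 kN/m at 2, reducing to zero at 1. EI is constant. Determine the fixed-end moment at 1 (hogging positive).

M_1 = 188.1 kN·m

Take the two fixed-end moments M_1, M_2 as redundants; the released structure is the simple span 12.
On the primary (simply-supported) span, the end slopes from the loading are:
  at 1: point load 124 at a = 7: Pab(L + b)/(6LEI) = 564.2/EI
  at 2: point load 124 at a = 7: Pab(L + a)/(6LEI) = 737.8/EI
  at 1: triangular load, peak 33: 7w₀L³/(360EI) = 641.7/EI
  at 2: triangular load, peak 33: w₀L³/(45EI) = 733.3/EI
  θ_10 = 1206/EI,  θ_20 = 1471/EI
Flexibility coefficients: a unit moment at one end gives L/(3EI) there and L/(6EI) at the far end, so f₁₁ = f₂₂ = 3.333/EI and f₁₂ = f₂₁ = 1.667/EI.
Compatibility — zero rotation at each built-in end:
  3.333 M_1 + 1.667 M_2 = 1206
  1.667 M_1 + 3.333 M_2 = 1471
Solving the pair gives M_1 = 188.1 kN·m and M_2 = 347.3 kN·m (hogging).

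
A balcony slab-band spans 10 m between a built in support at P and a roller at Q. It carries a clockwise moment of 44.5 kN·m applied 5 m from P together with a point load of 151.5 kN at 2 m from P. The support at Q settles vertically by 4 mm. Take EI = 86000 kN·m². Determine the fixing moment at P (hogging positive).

M_P = 222.9 kN·m

Remove the prop at Q; the released (primary) structure is a cantilever built in at P.
Downward deflection at the released point Q due to the loads:
  clockwise couple 44.5 at a = 5: M₀a(2L − a)/(2EI) = 1669/EI
  point load 151.5 at a = 2: Pa²(3L − a)/(6EI) = 2828/EI
  δ_0 = 4497/EI
Tip deflection under a unit load at Q: L³/(3EI) = 333.3/EI.
With EI = 86000 kN·m²: δ_0 = 0.052288 m and δ_{QQ} = 0.003876 m/kN.
Compatibility — the beam at Q must follow the support down by 0.004 m: δ_0 − R_Q·δ_{QQ} = 0.004, so R_Q = (0.052288 − 0.004)/0.003876 = 12.46 kN.
Moment equilibrium about P: M_P = Σ(load moments about P) − R_Q·L = 347.5 − 12.46×10 = 222.9 kN·m.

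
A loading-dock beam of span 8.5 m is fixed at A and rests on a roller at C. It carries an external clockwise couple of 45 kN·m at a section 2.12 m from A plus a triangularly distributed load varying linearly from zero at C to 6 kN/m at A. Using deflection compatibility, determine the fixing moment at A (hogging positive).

Take the reaction at C as the redundant and release it; the primary structure is a cantilever fixed at A.
Primary-structure tip deflection at C by superposition:
  clockwise couple 45 at a = 2.12: M₀a(2L − a)/(2EI) = 709.8/EI
  triangular load, peak 6 at the fixed end: w₀L⁴/(30EI) = 1044/EI
  δ_0 = 1754/EI
Tip deflection under a unit load at C: L³/(3EI) = 204.7/EI.
Compatibility at C: δ_0 − R_C·δ_{CC} = 0, so R_C = 1754/204.7 = 8.567 kN.
Moment equilibrium about A: M_A = Σ(load moments about A) − R_C·L = 117.2 − 8.567×8.5 = 44.43 kN·m.

M_A = 44.43 kN·m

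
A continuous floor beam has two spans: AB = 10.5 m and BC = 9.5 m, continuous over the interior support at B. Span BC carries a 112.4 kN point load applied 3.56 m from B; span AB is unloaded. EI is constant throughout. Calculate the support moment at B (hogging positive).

M_B = 96.58 kN·m

Insert a hinge at B; M_B is the redundant, and each span becomes simply supported.
Discontinuity in slope at B on the released structure — sum the simple-span end rotations:
  span BC: point load 112.4 at a = 3.56: Pab(L + b)/(6LEI) = 643.8/EI
  relative rotation θ_0 = (0 + 643.8)/EI = 643.8/EI
A unit hogging moment at B produces rotation L₁/(3EI) + L₂/(3EI) = 6.667/EI.
Slope continuity at B: θ_0 = M_B·6.667/EI, so M_B = 643.8/6.667 = 96.58 kN·m (hogging).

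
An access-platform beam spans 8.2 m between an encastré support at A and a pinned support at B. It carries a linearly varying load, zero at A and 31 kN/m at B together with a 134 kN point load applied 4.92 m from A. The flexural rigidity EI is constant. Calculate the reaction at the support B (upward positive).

R_B = 127.8 kN

Take the reaction at B as the redundant and release it; the primary structure is a cantilever fixed at A.
Primary-structure tip deflection at B by superposition:
  triangular load, peak 31 at the free end: 11w₀L⁴/(120EI) = 12848/EI
  point load 134 at a = 4.92: Pa²(3L − a)/(6EI) = 10639/EI
  δ_0 = 23487/EI
Tip deflection under a unit load at B: L³/(3EI) = 183.8/EI.
Compatibility at B: δ_0 − R_B·δ_{BB} = 0, so R_B = 23487/183.8 = 127.8 kN.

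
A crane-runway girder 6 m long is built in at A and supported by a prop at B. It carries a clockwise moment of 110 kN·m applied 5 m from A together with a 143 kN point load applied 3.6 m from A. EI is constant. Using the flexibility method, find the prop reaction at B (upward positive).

Release the roller at B. Primary structure: cantilever fixed at A.
Primary-structure tip deflection at B by superposition:
  clockwise couple 110 at a = 5: M₀a(2L − a)/(2EI) = 1925/EI
  point load 143 at a = 3.6: Pa²(3L − a)/(6EI) = 4448/EI
  δ_0 = 6373/EI
Tip deflection under a unit load at B: L³/(3EI) = 72/EI.
The prop prevents deflection at B: R_B = δ_0/δ_{BB} = 6373/72 = 88.51 kN.

R_B = 88.51 kN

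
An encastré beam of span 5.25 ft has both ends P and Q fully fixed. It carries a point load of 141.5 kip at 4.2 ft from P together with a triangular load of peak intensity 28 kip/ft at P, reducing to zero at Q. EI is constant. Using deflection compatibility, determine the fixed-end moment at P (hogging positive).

Take the two fixed-end moments M_P, M_Q as redundants; the released structure is the simple span PQ.
End rotations of the released simple span under the applied load (×1/EI):
  at P: point load 141.5 at a = 4.2: Pab(L + b)/(6LEI) = 124.8/EI
  at Q: point load 141.5 at a = 4.2: Pab(L + a)/(6LEI) = 187.2/EI
  at P: triangular load, peak 28: w₀L³/(45EI) = 90.04/EI
  at Q: triangular load, peak 28: 7w₀L³/(360EI) = 78.78/EI
  θ_P0 = 214.8/EI,  θ_Q0 = 266/EI
Flexibility coefficients: a unit moment at one end gives L/(3EI) there and L/(6EI) at the far end, so f₁₁ = f₂₂ = 1.75/EI and f₁₂ = f₂₁ = 0.875/EI.
Compatibility — zero rotation at each built-in end:
  1.75 M_P + 0.875 M_Q = 214.8
  0.875 M_P + 1.75 M_Q = 266
Solving the pair gives M_P = 62.36 kip·ft and M_Q = 120.8 kip·ft (hogging).

M_P = 62.36 kip·ft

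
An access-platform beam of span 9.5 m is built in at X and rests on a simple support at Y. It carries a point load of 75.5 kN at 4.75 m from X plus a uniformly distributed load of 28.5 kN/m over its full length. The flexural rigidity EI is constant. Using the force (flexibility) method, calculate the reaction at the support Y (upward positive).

Choose R_Y as the redundant. The primary structure is the cantilever fixed at X.
Downward deflection at the released point Y due to the loads:
  point load 75.5 at a = 4.75: Pa²(3L − a)/(6EI) = 6743/EI
  UDL 28.5: wL⁴/(8EI) = 29017/EI
  δ_0 = 35760/EI
Flexibility coefficient — unit upward force at Y: δ_{YY} = L³/(3EI) = 285.8/EI.
Compatibility at Y: δ_0 − R_Y·δ_{YY} = 0, so R_Y = 35760/285.8 = 125.1 kN.

R_Y = 125.1 kN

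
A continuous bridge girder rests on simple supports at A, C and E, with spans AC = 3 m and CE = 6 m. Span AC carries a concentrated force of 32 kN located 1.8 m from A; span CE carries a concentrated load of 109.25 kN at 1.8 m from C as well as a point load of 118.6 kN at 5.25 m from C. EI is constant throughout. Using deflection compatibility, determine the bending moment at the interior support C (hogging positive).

M_C = 113.3 kN·m

Release continuity at C by inserting a hinge; the redundant is the internal moment M_C. The primary structure is two simply-supported spans AC and CE.
Discontinuity in slope at C on the released structure — sum the simple-span end rotations:
  span AC: point load 32 at a = 1.8: Pab(L + a)/(6LEI) = 18.43/EI
  span CE: point load 109.25 at a = 1.8: Pab(L + b)/(6LEI) = 234/EI
  span CE: point load 118.6 at a = 5.25: Pab(L + b)/(6LEI) = 87.56/EI
  relative rotation θ_0 = (18.43 + 321.6)/EI = 340/EI
A unit hogging moment at C produces rotation L₁/(3EI) + L₂/(3EI) = 3/EI.
Compatibility: M_C·(L₁+L₂)/(3EI) = θ_0, giving M_C = 113.3 kN·m (hogging).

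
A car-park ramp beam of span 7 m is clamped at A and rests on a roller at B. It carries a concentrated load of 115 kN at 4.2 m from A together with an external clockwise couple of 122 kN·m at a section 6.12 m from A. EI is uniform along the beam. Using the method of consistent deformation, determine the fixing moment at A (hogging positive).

M_A = 77.13 kN·m

Remove the prop at B; the released (primary) structure is a cantilever built in at A.
Deflection at B on the released cantilever, summing each load's contribution:
  point load 115 at a = 4.2: Pa²(3L − a)/(6EI) = 5680/EI
  clockwise couple 122 at a = 6.12: M₀a(2L − a)/(2EI) = 2942/EI
  δ_0 = 8622/EI
Tip deflection under a unit load at B: L³/(3EI) = 114.3/EI.
Compatibility at B: δ_0 − R_B·δ_{BB} = 0, so R_B = 8622/114.3 = 75.41 kN.
Moment equilibrium about A: M_A = Σ(load moments about A) − R_B·L = 605 − 75.41×7 = 77.13 kN·m.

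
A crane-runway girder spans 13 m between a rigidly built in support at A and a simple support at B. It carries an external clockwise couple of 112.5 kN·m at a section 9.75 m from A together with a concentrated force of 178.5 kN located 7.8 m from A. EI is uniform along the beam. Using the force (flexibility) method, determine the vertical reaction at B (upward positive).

Remove the prop at B; the released (primary) structure is a cantilever built in at A.
Free-end deflection of the primary structure under the applied loading (downward +):
  clockwise couple 112.5 at a = 9.75: M₀a(2L − a)/(2EI) = 8912/EI
  point load 178.5 at a = 7.8: Pa²(3L − a)/(6EI) = 56472/EI
  δ_0 = 65384/EI
Flexibility coefficient — unit upward force at B: δ_{BB} = L³/(3EI) = 732.3/EI.
Compatibility at B: δ_0 − R_B·δ_{BB} = 0, so R_B = 65384/732.3 = 89.28 kN.

R_B = 89.28 kN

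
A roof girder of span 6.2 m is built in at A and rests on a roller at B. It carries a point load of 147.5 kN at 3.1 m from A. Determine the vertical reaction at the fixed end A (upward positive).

R_A = 101.4 kN

Remove the prop at B; the released (primary) structure is a cantilever built in at A.
Deflection at B on the released cantilever, summing each load's contribution:
  point load 147.5 at a = 3.1: Pa²(3L − a)/(6EI) = 3662/EI
Flexibility coefficient — unit upward force at B: δ_{BB} = L³/(3EI) = 79.44/EI.
Compatibility at B: δ_0 − R_B·δ_{BB} = 0, so R_B = 3662/79.44 = 46.09 kN.
Vertical equilibrium: R_A = ΣP − R_B = 147.5 − 46.09 = 101.4 kN.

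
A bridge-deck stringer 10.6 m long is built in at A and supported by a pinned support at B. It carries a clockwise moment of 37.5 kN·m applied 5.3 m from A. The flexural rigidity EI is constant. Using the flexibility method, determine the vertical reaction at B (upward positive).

Remove the prop at B; the released (primary) structure is a cantilever built in at A.
Downward deflection at the released point B due to the loads:
  clockwise couple 37.5 at a = 5.3: M₀a(2L − a)/(2EI) = 1580/EI
Flexibility coefficient — unit upward force at B: δ_{BB} = L³/(3EI) = 397/EI.
The prop prevents deflection at B: R_B = δ_0/δ_{BB} = 1580/397 = 3.98 kN.

R_B = 3.98 kN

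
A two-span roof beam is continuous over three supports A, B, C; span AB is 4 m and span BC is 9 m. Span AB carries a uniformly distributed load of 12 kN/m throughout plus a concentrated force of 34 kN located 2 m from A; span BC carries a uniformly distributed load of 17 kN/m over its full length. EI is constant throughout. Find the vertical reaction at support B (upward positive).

Take M_B as the redundant. Released structure: two simple spans AB and BC with a hinge at B.
Discontinuity in slope at B on the released structure — sum the simple-span end rotations:
  span AB: UDL 12: wL³/(24EI) = 32/EI
  span AB: point load 34 at a = 2: Pab(L + a)/(6LEI) = 34/EI
  span BC: UDL 17: wL³/(24EI) = 516.4/EI
  relative rotation θ_0 = (66 + 516.4)/EI = 582.4/EI
A unit hogging moment at B produces rotation L₁/(3EI) + L₂/(3EI) = 4.333/EI.
Compatibility: M_B·(L₁+L₂)/(3EI) = θ_0, giving M_B = 134.4 kN·m (hogging).
Span AB, ΣM about A with M_B applied at B: R_B^{AB}·4 = 164 + 134.4, so R_B^{AB} = 74.6 kN and R_A = 82 − 74.6 = 7.401 kN.
Span BC, ΣM about C: R_B^{BC}·9 = 688.5 + 134.4, so R_B^{BC} = 91.43 kN and R_C = 153 − 91.43 = 61.57 kN.
R_B = 74.6 + 91.43 = 166 kN.

R_B = 166 kN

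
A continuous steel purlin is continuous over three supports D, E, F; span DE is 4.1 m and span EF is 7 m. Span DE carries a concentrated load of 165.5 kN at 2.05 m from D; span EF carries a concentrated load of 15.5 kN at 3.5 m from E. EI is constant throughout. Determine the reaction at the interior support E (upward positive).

Release continuity at E by inserting a hinge; the redundant is the internal moment M_E. The primary structure is two simply-supported spans DE and EF.
Rotations at E on the released spans (each span's end-slope, ×1/EI):
  span DE: point load 165.5 at a = 2.05: Pab(L + a)/(6LEI) = 173.9/EI
  span EF: point load 15.5 at a = 3.5: Pab(L + b)/(6LEI) = 47.47/EI
  relative rotation θ_0 = (173.9 + 47.47)/EI = 221.3/EI
A unit hogging moment at E produces rotation L₁/(3EI) + L₂/(3EI) = 3.7/EI.
Compatibility: M_E·(L₁+L₂)/(3EI) = θ_0, giving M_E = 59.82 kN·m (hogging).
Span DE, ΣM about D with M_E applied at E: R_E^{DE}·4.1 = 339.3 + 59.82, so R_E^{DE} = 97.34 kN and R_D = 165.5 − 97.34 = 68.16 kN.
Span EF, ΣM about F: R_E^{EF}·7 = 54.25 + 59.82, so R_E^{EF} = 16.3 kN and R_F = 15.5 − 16.3 = -0.7962 kN.
R_E = 97.34 + 16.3 = 113.6 kN.

R_E = 113.6 kN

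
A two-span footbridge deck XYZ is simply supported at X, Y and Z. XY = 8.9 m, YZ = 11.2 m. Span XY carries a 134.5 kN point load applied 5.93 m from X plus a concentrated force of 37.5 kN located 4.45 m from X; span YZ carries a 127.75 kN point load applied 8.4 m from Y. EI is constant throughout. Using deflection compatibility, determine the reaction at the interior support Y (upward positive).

Take M_Y as the redundant. Released structure: two simple spans XY and YZ with a hinge at Y.
End slopes at the hinge Y, treating each span as simply supported:
  span XY: point load 134.5 at a = 5.93: Pab(L + a)/(6LEI) = 657.9/EI
  span XY: point load 37.5 at a = 4.45: Pab(L + a)/(6LEI) = 185.6/EI
  span YZ: point load 127.75 at a = 8.4: Pab(L + b)/(6LEI) = 626/EI
  relative rotation θ_0 = (843.5 + 626)/EI = 1469/EI
A unit hogging moment at Y produces rotation L₁/(3EI) + L₂/(3EI) = 6.7/EI.
Slope continuity at Y: θ_0 = M_Y·6.7/EI, so M_Y = 1469/6.7 = 219.3 kN·m (hogging).
Span XY, ΣM about X with M_Y applied at Y: R_Y^{XY}·8.9 = 964.5 + 219.3, so R_Y^{XY} = 133 kN and R_X = 172 − 133 = 38.99 kN.
Span YZ, ΣM about Z: R_Y^{YZ}·11.2 = 357.7 + 219.3, so R_Y^{YZ} = 51.52 kN and R_Z = 127.8 − 51.52 = 76.23 kN.
R_Y = 133 + 51.52 = 184.5 kN.

R_Y = 184.5 kN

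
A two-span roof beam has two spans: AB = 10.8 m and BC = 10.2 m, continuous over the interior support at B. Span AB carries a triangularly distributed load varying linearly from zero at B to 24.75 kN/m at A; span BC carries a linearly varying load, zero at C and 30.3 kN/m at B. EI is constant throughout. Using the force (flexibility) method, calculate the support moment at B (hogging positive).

Release continuity at B by inserting a hinge; the redundant is the internal moment M_B. The primary structure is two simply-supported spans AB and BC.
End slopes at the hinge B, treating each span as simply supported:
  span AB: triangular load, peak 24.75: 7w₀L³/(360EI) = 606.2/EI
  span BC: triangular load, peak 30.3: w₀L³/(45EI) = 714.5/EI
  relative rotation θ_0 = (606.2 + 714.5)/EI = 1321/EI
A unit hogging moment at B produces rotation L₁/(3EI) + L₂/(3EI) = 7/EI.
Slope continuity at B: θ_0 = M_B·7/EI, so M_B = 1321/7 = 188.7 kN·m (hogging).

M_B = 188.7 kN·m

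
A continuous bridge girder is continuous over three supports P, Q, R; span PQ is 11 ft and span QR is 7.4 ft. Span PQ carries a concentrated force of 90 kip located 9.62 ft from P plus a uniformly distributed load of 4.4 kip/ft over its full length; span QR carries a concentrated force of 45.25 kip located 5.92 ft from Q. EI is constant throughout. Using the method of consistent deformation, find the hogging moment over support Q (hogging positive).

Insert a hinge at Q; M_Q is the redundant, and each span becomes simply supported.
Discontinuity in slope at Q on the released structure — sum the simple-span end rotations:
  span PQ: point load 90 at a = 9.62: Pab(L + a)/(6LEI) = 373.3/EI
  span PQ: UDL 4.4: wL³/(24EI) = 244/EI
  span QR: point load 45.25 at a = 5.92: Pab(L + b)/(6LEI) = 79.29/EI
  relative rotation θ_0 = (617.3 + 79.29)/EI = 696.6/EI
A unit hogging moment at Q produces rotation L₁/(3EI) + L₂/(3EI) = 6.133/EI.
Slope continuity at Q: θ_0 = M_Q·6.133/EI, so M_Q = 696.6/6.133 = 113.6 kip·ft (hogging).

M_Q = 113.6 kip·ft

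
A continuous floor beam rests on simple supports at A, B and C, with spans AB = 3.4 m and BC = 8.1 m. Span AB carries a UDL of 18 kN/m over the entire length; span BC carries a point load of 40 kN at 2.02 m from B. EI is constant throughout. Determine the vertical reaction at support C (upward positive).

Take M_B as the redundant. Released structure: two simple spans AB and BC with a hinge at B.
Rotations at B on the released spans (each span's end-slope, ×1/EI):
  span AB: UDL 18: wL³/(24EI) = 29.48/EI
  span BC: point load 40 at a = 2.02: Pab(L + b)/(6LEI) = 143.3/EI
  relative rotation θ_0 = (29.48 + 143.3)/EI = 172.8/EI
A unit hogging moment at B produces rotation L₁/(3EI) + L₂/(3EI) = 3.833/EI.
Compatibility: M_B·(L₁+L₂)/(3EI) = θ_0, giving M_B = 45.08 kN·m (hogging).
Span BC, ΣM about C: R_B^{BC}·8.1 = 243.2 + 45.08, so R_B^{BC} = 35.59 kN and R_C = 40 − 35.59 = 4.41 kN.

R_C = 4.41 kN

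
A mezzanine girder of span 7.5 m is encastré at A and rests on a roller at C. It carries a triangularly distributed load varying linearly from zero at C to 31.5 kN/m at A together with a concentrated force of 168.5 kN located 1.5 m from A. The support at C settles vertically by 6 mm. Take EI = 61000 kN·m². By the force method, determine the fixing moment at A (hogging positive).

Release the roller at C. Primary structure: cantilever fixed at A.
Primary-structure tip deflection at C by superposition:
  triangular load, peak 31.5 at the fixed end: w₀L⁴/(30EI) = 3322/EI
  point load 168.5 at a = 1.5: Pa²(3L − a)/(6EI) = 1327/EI
  δ_0 = 4649/EI
Flexibility coefficient — unit upward force at C: δ_{CC} = L³/(3EI) = 140.6/EI.
With EI = 61000 kN·m²: δ_0 = 0.076216 m and δ_{CC} = 0.002305 m/kN.
Compatibility — the beam at C must follow the support down by 0.006 m: δ_0 − R_C·δ_{CC} = 0.006, so R_C = (0.076216 − 0.006)/0.002305 = 30.46 kN.
Moment equilibrium about A: M_A = Σ(load moments about A) − R_C·L = 548.1 − 30.46×7.5 = 319.6 kN·m.

M_A = 319.6 kN·m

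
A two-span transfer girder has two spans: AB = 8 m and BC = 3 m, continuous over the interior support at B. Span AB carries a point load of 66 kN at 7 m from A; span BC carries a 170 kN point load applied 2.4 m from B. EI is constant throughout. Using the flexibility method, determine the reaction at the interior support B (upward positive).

Take M_B as the redundant. Released structure: two simple spans AB and BC with a hinge at B.
End slopes at the hinge B, treating each span as simply supported:
  span AB: point load 66 at a = 7: Pab(L + a)/(6LEI) = 144.4/EI
  span BC: point load 170 at a = 2.4: Pab(L + b)/(6LEI) = 48.96/EI
  relative rotation θ_0 = (144.4 + 48.96)/EI = 193.3/EI
A unit hogging moment at B produces rotation L₁/(3EI) + L₂/(3EI) = 3.667/EI.
Compatibility: M_B·(L₁+L₂)/(3EI) = θ_0, giving M_B = 52.73 kN·m (hogging).
Span AB, ΣM about A with M_B applied at B: R_B^{AB}·8 = 462 + 52.73, so R_B^{AB} = 64.34 kN and R_A = 66 − 64.34 = 1.659 kN.
Span BC, ΣM about C: R_B^{BC}·3 = 102 + 52.73, so R_B^{BC} = 51.58 kN and R_C = 170 − 51.58 = 118.4 kN.
R_B = 64.34 + 51.58 = 115.9 kN.

R_B = 115.9 kN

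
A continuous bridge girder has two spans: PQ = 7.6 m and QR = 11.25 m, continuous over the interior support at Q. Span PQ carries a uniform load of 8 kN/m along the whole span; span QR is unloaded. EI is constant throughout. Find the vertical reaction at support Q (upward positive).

R_Q = 35.53 kN

Release continuity at Q by inserting a hinge; the redundant is the internal moment M_Q. The primary structure is two simply-supported spans PQ and QR.
End slopes at the hinge Q, treating each span as simply supported:
  span PQ: UDL 8: wL³/(24EI) = 146.3/EI
  relative rotation θ_0 = (146.3 + 0)/EI = 146.3/EI
A unit hogging moment at Q produces rotation L₁/(3EI) + L₂/(3EI) = 6.283/EI.
Slope continuity at Q: θ_0 = M_Q·6.283/EI, so M_Q = 146.3/6.283 = 23.29 kN·m (hogging).
Span PQ, ΣM about P with M_Q applied at Q: R_Q^{PQ}·7.6 = 231 + 23.29, so R_Q^{PQ} = 33.46 kN and R_P = 60.8 − 33.46 = 27.34 kN.
Span QR, ΣM about R: R_Q^{QR}·11.25 = 0 + 23.29, so R_Q^{QR} = 2.07 kN and R_R = 0 − 2.07 = -2.07 kN.
R_Q = 33.46 + 2.07 = 35.53 kN.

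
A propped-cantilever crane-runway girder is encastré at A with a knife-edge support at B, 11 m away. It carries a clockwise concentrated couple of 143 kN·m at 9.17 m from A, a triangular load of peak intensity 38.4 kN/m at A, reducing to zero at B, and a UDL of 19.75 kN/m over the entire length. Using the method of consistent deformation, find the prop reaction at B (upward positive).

Choose R_B as the redundant. The primary structure is the cantilever fixed at A.
Free-end deflection of the primary structure under the applied loading (downward +):
  clockwise couple 143 at a = 9.17: M₀a(2L − a)/(2EI) = 8412/EI
  triangular load, peak 38.4 at the fixed end: w₀L⁴/(30EI) = 18740/EI
  UDL 19.75: wL⁴/(8EI) = 36145/EI
  δ_0 = 63298/EI
Tip deflection under a unit load at B: L³/(3EI) = 443.7/EI.
The prop prevents deflection at B: R_B = δ_0/δ_{BB} = 63298/443.7 = 142.7 kN.

R_B = 142.7 kN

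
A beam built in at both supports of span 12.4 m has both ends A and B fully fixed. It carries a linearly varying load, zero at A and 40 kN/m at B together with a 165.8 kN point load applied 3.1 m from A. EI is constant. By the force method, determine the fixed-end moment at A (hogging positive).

Release both end moments; the primary structure is a simply-supported span AB with redundants M_A and M_B.
End rotations of the released simple span under the applied load (×1/EI):
  at A: triangular load, peak 40: 7w₀L³/(360EI) = 1483/EI
  at B: triangular load, peak 40: w₀L³/(45EI) = 1695/EI
  at A: point load 165.8 at a = 3.1: Pab(L + b)/(6LEI) = 1394/EI
  at B: point load 165.8 at a = 3.1: Pab(L + a)/(6LEI) = 995.8/EI
  θ_A0 = 2877/EI,  θ_B0 = 2691/EI
Flexibility coefficients: a unit moment at one end gives L/(3EI) there and L/(6EI) at the far end, so f₁₁ = f₂₂ = 4.133/EI and f₁₂ = f₂₁ = 2.067/EI.
Compatibility — zero rotation at each built-in end:
  4.133 M_A + 2.067 M_B = 2877
  2.067 M_A + 4.133 M_B = 2691
Solving the pair gives M_A = 494.1 kN·m and M_B = 403.9 kN·m (hogging).

M_A = 494.1 kN·m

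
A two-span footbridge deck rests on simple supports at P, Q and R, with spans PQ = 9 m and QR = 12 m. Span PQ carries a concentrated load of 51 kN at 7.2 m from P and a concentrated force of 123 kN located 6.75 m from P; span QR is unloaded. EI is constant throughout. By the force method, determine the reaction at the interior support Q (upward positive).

R_Q = 153.7 kN

Take M_Q as the redundant. Released structure: two simple spans PQ and QR with a hinge at Q.
Rotations at Q on the released spans (each span's end-slope, ×1/EI):
  span PQ: point load 51 at a = 7.2: Pab(L + a)/(6LEI) = 198.3/EI
  span PQ: point load 123 at a = 6.75: Pab(L + a)/(6LEI) = 544.9/EI
  relative rotation θ_0 = (743.1 + 0)/EI = 743.1/EI
A unit hogging moment at Q produces rotation L₁/(3EI) + L₂/(3EI) = 7/EI.
Slope continuity at Q: θ_0 = M_Q·7/EI, so M_Q = 743.1/7 = 106.2 kN·m (hogging).
Span PQ, ΣM about P with M_Q applied at Q: R_Q^{PQ}·9 = 1197 + 106.2, so R_Q^{PQ} = 144.8 kN and R_P = 174 − 144.8 = 29.15 kN.
Span QR, ΣM about R: R_Q^{QR}·12 = 0 + 106.2, so R_Q^{QR} = 8.847 kN and R_R = 0 − 8.847 = -8.847 kN.
R_Q = 144.8 + 8.847 = 153.7 kN.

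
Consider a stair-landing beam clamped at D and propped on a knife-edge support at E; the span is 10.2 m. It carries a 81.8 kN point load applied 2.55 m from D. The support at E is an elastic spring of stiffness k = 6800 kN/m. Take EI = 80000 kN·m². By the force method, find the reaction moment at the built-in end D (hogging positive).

M_D = 139.2 kN·m

Take the reaction at E as the redundant and release it; the primary structure is a cantilever fixed at D.
Primary-structure tip deflection at E by superposition:
  point load 81.8 at a = 2.55: Pa²(3L − a)/(6EI) = 2487/EI
Flexibility coefficient — unit upward force at E: δ_{EE} = L³/(3EI) = 353.7/EI.
With EI = 80000 kN·m²: δ_0 = 0.031083 m and δ_{EE} = 0.004422 m/kN.
Compatibility — the spring shortens by R_E/k under the reaction it provides: δ_0 − R_E·δ_{EE} = R_E/k. With 1/k = 0.000147 m/kN, R_E = δ_0 / (δ_{EE} + 1/k) = 0.031083 / (0.004422 + 0.000147) = 6.803 kN.
Moment equilibrium about D: M_D = Σ(load moments about D) − R_E·L = 208.6 − 6.803×10.2 = 139.2 kN·m.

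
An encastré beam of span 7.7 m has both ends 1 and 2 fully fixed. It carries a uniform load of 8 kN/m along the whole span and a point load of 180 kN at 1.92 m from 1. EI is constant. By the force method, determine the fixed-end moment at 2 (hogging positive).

Take the two fixed-end moments M_1, M_2 as redundants; the released structure is the simple span 12.
Simple-span end rotations at 1 and 2 under the given loads:
  at 1: UDL 8: wL³/(24EI) = 152.2/EI
  at 2: UDL 8: wL³/(24EI) = 152.2/EI
  at 1: point load 180 at a = 1.92: Pab(L + b)/(6LEI) = 582.8/EI
  at 2: point load 180 at a = 1.92: Pab(L + a)/(6LEI) = 415.9/EI
  θ_10 = 735/EI,  θ_20 = 568.1/EI
Flexibility coefficients: a unit moment at one end gives L/(3EI) there and L/(6EI) at the far end, so f₁₁ = f₂₂ = 2.567/EI and f₁₂ = f₂₁ = 1.283/EI.
Compatibility — zero rotation at each built-in end:
  2.567 M_1 + 1.283 M_2 = 735
  1.283 M_1 + 2.567 M_2 = 568.1
Solving the pair gives M_1 = 234.3 kN·m and M_2 = 104.2 kN·m (hogging).

M_2 = 104.2 kN·m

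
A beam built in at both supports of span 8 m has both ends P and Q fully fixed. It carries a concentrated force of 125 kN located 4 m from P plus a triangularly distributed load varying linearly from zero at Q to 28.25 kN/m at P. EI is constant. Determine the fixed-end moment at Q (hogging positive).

M_Q = 185.3 kN·m

Release both end moments; the primary structure is a simply-supported span PQ with redundants M_P and M_Q.
On the primary (simply-supported) span, the end slopes from the loading are:
  at P: point load 125 at a = 4: Pab(L + b)/(6LEI) = 500/EI
  at Q: point load 125 at a = 4: Pab(L + a)/(6LEI) = 500/EI
  at P: triangular load, peak 28.25: w₀L³/(45EI) = 321.4/EI
  at Q: triangular load, peak 28.25: 7w₀L³/(360EI) = 281.2/EI
  θ_P0 = 821.4/EI,  θ_Q0 = 781.2/EI
Flexibility coefficients: a unit moment at one end gives L/(3EI) there and L/(6EI) at the far end, so f₁₁ = f₂₂ = 2.667/EI and f₁₂ = f₂₁ = 1.333/EI.
Compatibility — zero rotation at each built-in end:
  2.667 M_P + 1.333 M_Q = 821.4
  1.333 M_P + 2.667 M_Q = 781.2
Solving the pair gives M_P = 215.4 kN·m and M_Q = 185.3 kN·m (hogging).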